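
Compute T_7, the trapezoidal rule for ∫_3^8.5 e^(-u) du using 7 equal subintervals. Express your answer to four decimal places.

0.0521

Δu = (8.5 − 3)/7 = 11/14.
f(3) ≈ 0.0498, f(53/14) ≈ 0.0227, f(32/7) ≈ 0.0103, f(75/14) ≈ 0.0047, f(43/7) ≈ 0.0021, f(97/14) ≈ 0.0010, f(54/7) ≈ 0.0004, f(8.5) ≈ 0.0002.
T_7 = (Δu/2)·[f(u_0) + 2f(u_1) + ... + 2f(u_{6}) + f(u_7)].
Sum ≈ 0.0521.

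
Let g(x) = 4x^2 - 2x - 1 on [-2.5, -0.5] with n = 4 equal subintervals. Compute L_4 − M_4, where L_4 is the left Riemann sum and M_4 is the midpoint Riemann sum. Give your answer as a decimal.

L_4 = 32.
M_4 = 24.5.
L_4 − M_4 = 7.5.

7.5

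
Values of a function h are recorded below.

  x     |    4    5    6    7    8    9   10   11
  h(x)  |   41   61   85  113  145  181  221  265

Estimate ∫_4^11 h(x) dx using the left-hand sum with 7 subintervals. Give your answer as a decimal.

Δx = 1.
Sum = 1·[41 + 61 + 85 + 113 + 145 + 181 + 221] = 847.

847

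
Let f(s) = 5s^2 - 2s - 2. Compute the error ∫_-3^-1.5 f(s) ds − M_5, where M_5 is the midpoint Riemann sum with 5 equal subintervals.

Exact integral: ∫_-3^-1.5 f(s) ds = 43.125.
M_5 = 43.06875.
Error = 43.125 − 43.06875 = 0.05625.

0.05625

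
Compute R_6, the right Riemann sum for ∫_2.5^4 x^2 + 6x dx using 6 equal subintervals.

47.734375

Δx = (4 − 2.5)/6 = 0.25.
Right endpoints: 2.75, 3, 3.25, 3.5, 3.75, 4.
f(2.75) = 24.0625, f(3) = 27, f(3.25) = 30.0625, f(3.5) = 33.25, f(3.75) = 36.5625, f(4) = 40.
Sum = Δx · [f(2.75) + f(3) + f(3.25) + ...].
Sum = 47.734375.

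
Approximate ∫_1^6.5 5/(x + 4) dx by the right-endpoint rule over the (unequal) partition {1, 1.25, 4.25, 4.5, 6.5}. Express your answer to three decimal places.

3.156

Subinterval widths: 0.25, 3, 0.25, 2.
Right endpoints: 1.25, 4.25, 4.5, 6.5.
f(1.25) = 20/21, f(4.25) = 20/33, f(4.5) = 10/17, f(6.5) = 10/21.
Sum = Σ Δx_i · f(x_i).
Sum ≈ 3.156.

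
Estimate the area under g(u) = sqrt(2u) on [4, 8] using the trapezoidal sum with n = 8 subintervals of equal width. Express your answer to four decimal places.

13.7887

Δu = (8 − 4)/8 = 0.5.
g(4) ≈ 2.8284, g(4.5) ≈ 3.0000, g(5) ≈ 3.1623, g(5.5) ≈ 3.3166, g(6) ≈ 3.4641, g(6.5) ≈ 3.6056, g(7) ≈ 3.7417, g(7.5) ≈ 3.8730, g(8) ≈ 4.0000.
T_8 = (Δu/2)·[g(u_0) + 2g(u_1) + ... + 2g(u_{7}) + g(u_8)].
Sum ≈ 13.7887.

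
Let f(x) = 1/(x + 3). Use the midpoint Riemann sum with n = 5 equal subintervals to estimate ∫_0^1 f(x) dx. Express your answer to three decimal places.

Δx = (1 − 0)/5 = 0.2.
Midpoints: 0.1, 0.3, 0.5, 0.7, 0.9.
f(0.1) = 10/31, f(0.3) = 10/33, f(0.5) = 2/7, f(0.7) = 10/37, f(0.9) = 10/39.
Sum = Δx · [f(0.1) + f(0.3) + f(0.5) + f(0.7) + f(0.9)].
Sum ≈ 0.288.

0.288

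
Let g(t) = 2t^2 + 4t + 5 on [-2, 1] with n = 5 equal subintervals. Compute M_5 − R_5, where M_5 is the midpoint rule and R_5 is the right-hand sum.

-2.34

M_5 = 14.82.
R_5 = 17.16.
M_5 − R_5 = -2.34.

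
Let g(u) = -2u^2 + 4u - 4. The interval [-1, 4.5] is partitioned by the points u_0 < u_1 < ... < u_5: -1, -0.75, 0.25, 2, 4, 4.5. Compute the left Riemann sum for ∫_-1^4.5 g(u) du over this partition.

Subinterval widths: 0.25, 1, 1.75, 2, 0.5.
Left endpoints: -1, -0.75, 0.25, 2, 4.
g(-1) = -10, g(-0.75) = -8.125, g(0.25) = -3.125, g(2) = -4, g(4) = -20.
Sum = Σ Δu_i · g(u_i).
Sum = -34.09375.

-34.09375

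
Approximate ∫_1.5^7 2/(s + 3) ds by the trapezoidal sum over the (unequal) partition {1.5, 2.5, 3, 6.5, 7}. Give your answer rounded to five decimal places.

Subinterval widths: 1, 0.5, 3.5, 0.5.
f(1.5) = 4/9, f(2.5) = 4/11, f(3) = 1/3, f(6.5) = 4/19, f(7) = 0.2.
On each subinterval the trapezoid contributes (Δs_i/2)·[f(s_{i-1}) + f(s_i)].
Sum ≈ 1.63267.

1.63267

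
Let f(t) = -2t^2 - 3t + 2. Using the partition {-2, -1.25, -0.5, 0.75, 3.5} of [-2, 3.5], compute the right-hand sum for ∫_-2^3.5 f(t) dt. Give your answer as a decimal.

Subinterval widths: 0.75, 0.75, 1.25, 2.75.
Right endpoints: -1.25, -0.5, 0.75, 3.5.
f(-1.25) = 2.625, f(-0.5) = 3, f(0.75) = -1.375, f(3.5) = -33.
Sum = Σ Δt_i · f(t_i).
Sum = -88.25.

-88.25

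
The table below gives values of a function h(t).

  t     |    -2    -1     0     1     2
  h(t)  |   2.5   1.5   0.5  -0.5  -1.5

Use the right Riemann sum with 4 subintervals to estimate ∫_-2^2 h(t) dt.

0

Δt = 1.
Sum = 1·[1.5 + 0.5 + (-0.5) + (-1.5)] = 0.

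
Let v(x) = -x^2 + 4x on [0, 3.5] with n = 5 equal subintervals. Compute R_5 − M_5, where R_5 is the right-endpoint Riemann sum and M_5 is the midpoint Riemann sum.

R_5 = 10.535.
M_5 = 10.35125.
R_5 − M_5 = 0.18375.

0.18375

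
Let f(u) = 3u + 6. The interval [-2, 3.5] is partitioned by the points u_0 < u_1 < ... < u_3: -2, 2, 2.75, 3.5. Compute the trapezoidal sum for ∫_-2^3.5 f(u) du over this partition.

45.375

Subinterval widths: 4, 0.75, 0.75.
f(-2) = 0, f(2) = 12, f(2.75) = 14.25, f(3.5) = 16.5.
On each subinterval the trapezoid contributes (Δu_i/2)·[f(u_{i-1}) + f(u_i)].
Sum = 45.375.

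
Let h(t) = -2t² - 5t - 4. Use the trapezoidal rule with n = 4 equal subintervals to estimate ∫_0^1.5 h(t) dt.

Δt = (1.5 − 0)/4 = 0.375.
h(0) = -4, h(0.375) = -6.15625, h(0.75) = -8.875, h(1.125) = -12.15625, h(1.5) = -16.
T_4 = (Δt/2)·[h(t_0) + 2h(t_1) + 2h(t_2) + 2h(t_3) + h(t_4)].
Sum = -13.9453125.

-13.9453125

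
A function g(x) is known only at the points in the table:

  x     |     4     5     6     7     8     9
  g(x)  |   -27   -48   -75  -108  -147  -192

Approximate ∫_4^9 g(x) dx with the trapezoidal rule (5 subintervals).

-487.5

Δx = 1.
T_5 = (1/2)·[(-27) + 2·(-48) + 2·(-75) + 2·(-108) + 2·(-147) + (-192)] = -487.5.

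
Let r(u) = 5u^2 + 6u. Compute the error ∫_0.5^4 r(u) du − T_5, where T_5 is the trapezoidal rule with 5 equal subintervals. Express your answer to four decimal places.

-1.4292

Exact integral: ∫_0.5^4 r(u) du ≈ 153.708333.
T_5 = 155.1375.
Error ≈ 153.708333 − 155.1375 ≈ -1.4292.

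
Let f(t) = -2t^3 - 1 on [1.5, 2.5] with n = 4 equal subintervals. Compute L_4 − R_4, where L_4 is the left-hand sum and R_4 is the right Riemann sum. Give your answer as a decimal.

L_4 = -15.0625.
R_4 = -21.1875.
L_4 − R_4 = 6.125.

6.125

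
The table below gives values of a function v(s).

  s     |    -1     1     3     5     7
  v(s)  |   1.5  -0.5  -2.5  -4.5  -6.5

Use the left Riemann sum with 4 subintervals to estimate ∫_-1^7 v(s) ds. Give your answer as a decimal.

-12

Δs = 2.
Sum = 2·[1.5 + (-0.5) + (-2.5) + (-4.5)] = -12.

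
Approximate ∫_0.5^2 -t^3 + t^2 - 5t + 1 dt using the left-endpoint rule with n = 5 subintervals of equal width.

-7.5525

Δt = (2 − 0.5)/5 = 0.3.
Left endpoints: 0.5, 0.8, 1.1, 1.4, 1.7.
f(0.5) = -1.375, f(0.8) = -2.872, f(1.1) = -4.621, f(1.4) = -6.784, f(1.7) = -9.523.
Sum = Δt · [f(0.5) + f(0.8) + f(1.1) + f(1.4) + f(1.7)].
Sum = -7.5525.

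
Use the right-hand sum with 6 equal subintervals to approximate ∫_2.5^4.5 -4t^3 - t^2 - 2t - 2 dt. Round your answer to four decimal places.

-469.0926

Δt = (4.5 − 2.5)/6 = 1/3.
Right endpoints: 17/6, 19/6, 3.5, 23/6, 25/6, 4.5.
f(17/6) = -11521/108, f(19/6) = -15701/108, f(3.5) = -192.75, f(23/6) = -26965/108, f(25/6) = -34241/108, f(4.5) = -395.75.
Sum = Δt · [f(17/6) + f(19/6) + f(3.5) + ...].
Sum ≈ -469.0926.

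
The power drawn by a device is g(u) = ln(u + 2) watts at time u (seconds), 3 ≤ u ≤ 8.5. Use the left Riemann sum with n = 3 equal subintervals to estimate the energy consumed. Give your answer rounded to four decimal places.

Δu = (8.5 − 3)/3 = 11/6.
Left endpoints: 3, 29/6, 20/3.
g(3) ≈ 1.6094, g(29/6) ≈ 1.9218, g(20/3) ≈ 2.1595.
Sum = Δu · [g(3) + g(29/6) + g(20/3)].
Sum ≈ 10.4330.

10.4330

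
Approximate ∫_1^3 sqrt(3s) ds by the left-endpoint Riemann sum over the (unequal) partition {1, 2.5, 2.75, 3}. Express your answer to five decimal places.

Subinterval widths: 1.5, 0.25, 0.25.
Left endpoints: 1, 2.5, 2.75.
f(1) ≈ 1.73205, f(2.5) ≈ 2.73861, f(2.75) ≈ 2.87228.
Sum = Σ Δs_i · f(s_i).
Sum ≈ 4.00080.

4.00080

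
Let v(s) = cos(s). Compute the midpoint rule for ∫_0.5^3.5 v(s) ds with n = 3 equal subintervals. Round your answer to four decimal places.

Δs = (3.5 − 0.5)/3 = 1.
Midpoints: 1, 2, 3.
v(1) ≈ 0.5403, v(2) ≈ -0.4161, v(3) ≈ -0.9900.
Sum = Δs · [v(1) + v(2) + v(3)].
Sum ≈ -0.8658.

-0.8658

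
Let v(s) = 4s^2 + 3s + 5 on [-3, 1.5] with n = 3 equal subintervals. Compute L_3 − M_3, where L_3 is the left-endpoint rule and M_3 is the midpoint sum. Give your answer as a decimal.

20.25

L_3 = 69.75.
M_3 = 49.5.
L_3 − M_3 = 20.25.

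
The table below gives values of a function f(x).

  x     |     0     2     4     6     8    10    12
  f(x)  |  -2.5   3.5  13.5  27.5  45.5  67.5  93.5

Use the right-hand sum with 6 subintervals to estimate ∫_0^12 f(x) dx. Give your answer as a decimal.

Δx = 2.
Sum = 2·[3.5 + 13.5 + 27.5 + 45.5 + 67.5 + 93.5] = 502.

502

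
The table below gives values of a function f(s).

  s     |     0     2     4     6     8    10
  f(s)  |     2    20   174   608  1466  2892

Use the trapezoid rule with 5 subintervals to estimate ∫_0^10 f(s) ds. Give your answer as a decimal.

7430

Δs = 2.
T_5 = (2/2)·[2 + 2·20 + 2·174 + 2·608 + 2·1466 + 2892] = 7430.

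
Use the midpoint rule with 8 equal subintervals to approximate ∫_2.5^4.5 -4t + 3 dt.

-22

Δt = (4.5 − 2.5)/8 = 0.25.
Midpoints: 2.625, 2.875, 3.125, 3.375, 3.625, 3.875, 4.125, 4.375.
f(2.625) = -7.5, f(2.875) = -8.5, f(3.125) = -9.5, f(3.375) = -10.5, f(3.625) = -11.5, f(3.875) = -12.5, f(4.125) = -13.5, f(4.375) = -14.5.
Sum = Δt · [f(2.625) + f(2.875) + f(3.125) + ...].
Sum = -22.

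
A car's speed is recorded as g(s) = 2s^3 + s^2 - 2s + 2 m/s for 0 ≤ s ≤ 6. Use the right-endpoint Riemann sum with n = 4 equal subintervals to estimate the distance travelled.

1080.75

Δs = (6 − 0)/4 = 1.5.
Right endpoints: 1.5, 3, 4.5, 6.
g(1.5) = 8, g(3) = 59, g(4.5) = 195.5, g(6) = 458.
Sum = Δs · [g(1.5) + g(3) + g(4.5) + g(6)].
Sum = 1080.75.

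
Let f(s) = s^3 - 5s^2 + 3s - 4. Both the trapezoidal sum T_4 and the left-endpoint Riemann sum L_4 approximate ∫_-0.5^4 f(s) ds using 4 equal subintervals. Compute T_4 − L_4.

T_4 ≈ -37.0283203.
L_4 ≈ -36.3955078.
T_4 − L_4 = -0.6328125.

-0.6328125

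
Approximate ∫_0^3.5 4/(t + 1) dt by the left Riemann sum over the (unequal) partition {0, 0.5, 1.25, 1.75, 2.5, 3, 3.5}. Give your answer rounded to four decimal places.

Subinterval widths: 0.5, 0.75, 0.5, 0.75, 0.5, 0.5.
Left endpoints: 0, 0.5, 1.25, 1.75, 2.5, 3.
f(0) = 4, f(0.5) = 8/3, f(1.25) = 16/9, f(1.75) = 16/11, f(2.5) = 8/7, f(3) = 1.
Sum = Σ Δt_i · f(t_i).
Sum ≈ 7.0512.

7.0512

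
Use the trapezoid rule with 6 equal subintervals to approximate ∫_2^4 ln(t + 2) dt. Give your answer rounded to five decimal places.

3.20461

Δt = (4 − 2)/6 = 1/3.
f(2) ≈ 1.38629, f(7/3) ≈ 1.46634, f(8/3) ≈ 1.54045, f(3) ≈ 1.60944, f(10/3) ≈ 1.67398, f(11/3) ≈ 1.73460, f(4) ≈ 1.79176.
T_6 = (Δt/2)·[f(t_0) + 2f(t_1) + ... + 2f(t_{5}) + f(t_6)].
Sum ≈ 3.20461.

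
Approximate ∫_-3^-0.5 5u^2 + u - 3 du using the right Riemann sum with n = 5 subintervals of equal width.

23.125

Δu = (-0.5 − (-3))/5 = 0.5.
Right endpoints: -2.5, -2, -1.5, -1, -0.5.
f(-2.5) = 25.75, f(-2) = 15, f(-1.5) = 6.75, f(-1) = 1, f(-0.5) = -2.25.
Sum = Δu · [f(-2.5) + f(-2) + f(-1.5) + f(-1) + f(-0.5)].
Sum = 23.125.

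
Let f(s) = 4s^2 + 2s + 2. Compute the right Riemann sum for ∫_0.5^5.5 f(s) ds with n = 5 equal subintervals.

330

Δs = (5.5 − 0.5)/5 = 1.
Right endpoints: 1.5, 2.5, 3.5, 4.5, 5.5.
f(1.5) = 14, f(2.5) = 32, f(3.5) = 58, f(4.5) = 92, f(5.5) = 134.
Sum = Δs · [f(1.5) + f(2.5) + f(3.5) + f(4.5) + f(5.5)].
Sum = 330.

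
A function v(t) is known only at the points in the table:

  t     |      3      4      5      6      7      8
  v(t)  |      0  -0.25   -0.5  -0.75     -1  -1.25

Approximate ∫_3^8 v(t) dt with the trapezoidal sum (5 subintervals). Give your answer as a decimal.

Δt = 1.
T_5 = (1/2)·[0 + 2·(-0.25) + 2·(-0.5) + 2·(-0.75) + 2·(-1) + (-1.25)] = -3.125.

-3.125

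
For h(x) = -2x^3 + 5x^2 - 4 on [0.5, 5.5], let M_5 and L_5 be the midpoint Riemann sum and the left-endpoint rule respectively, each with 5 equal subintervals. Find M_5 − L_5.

M_5 = -195.
L_5 = -120.
M_5 − L_5 = -75.

-75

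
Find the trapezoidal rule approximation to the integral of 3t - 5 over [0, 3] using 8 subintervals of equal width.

Δt = (3 − 0)/8 = 0.375.
f(0) = -5, f(0.375) = -3.875, f(0.75) = -2.75, f(1.125) = -1.625, f(1.5) = -0.5, f(1.875) = 0.625, f(2.25) = 1.75, f(2.625) = 2.875, f(3) = 4.
T_8 = (Δt/2)·[f(t_0) + 2f(t_1) + ... + 2f(t_{7}) + f(t_8)].
Sum = -1.5.

-1.5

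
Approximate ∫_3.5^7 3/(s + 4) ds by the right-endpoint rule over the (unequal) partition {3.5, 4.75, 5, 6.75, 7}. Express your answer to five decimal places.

1.06846

Subinterval widths: 1.25, 0.25, 1.75, 0.25.
Right endpoints: 4.75, 5, 6.75, 7.
f(4.75) = 12/35, f(5) = 1/3, f(6.75) = 12/43, f(7) = 3/11.
Sum = Σ Δs_i · f(s_i).
Sum ≈ 1.06846.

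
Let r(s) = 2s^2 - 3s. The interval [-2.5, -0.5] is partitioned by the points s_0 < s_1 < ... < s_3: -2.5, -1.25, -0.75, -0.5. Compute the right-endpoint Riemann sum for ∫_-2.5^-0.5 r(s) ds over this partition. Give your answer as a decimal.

10.78125

Subinterval widths: 1.25, 0.5, 0.25.
Right endpoints: -1.25, -0.75, -0.5.
r(-1.25) = 6.875, r(-0.75) = 3.375, r(-0.5) = 2.
Sum = Σ Δs_i · r(s_i).
Sum = 10.78125.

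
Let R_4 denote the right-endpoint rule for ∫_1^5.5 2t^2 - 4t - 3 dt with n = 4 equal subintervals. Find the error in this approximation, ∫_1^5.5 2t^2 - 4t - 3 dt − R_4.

-24.6796875

Exact integral: ∫_1^5.5 f(t) dt = 38.25.
R_4 = 62.9296875.
Error = 38.25 − 62.9296875 = -24.6796875.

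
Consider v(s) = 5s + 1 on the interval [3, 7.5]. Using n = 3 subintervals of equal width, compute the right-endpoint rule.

Δs = (7.5 − 3)/3 = 1.5.
Right endpoints: 4.5, 6, 7.5.
v(4.5) = 23.5, v(6) = 31, v(7.5) = 38.5.
Sum = Δs · [v(4.5) + v(6) + v(7.5)].
Sum = 139.5.

139.5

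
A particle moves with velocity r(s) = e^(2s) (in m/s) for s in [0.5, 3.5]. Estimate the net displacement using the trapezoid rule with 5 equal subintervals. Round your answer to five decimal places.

Δs = (3.5 − 0.5)/5 = 0.6.
r(0.5) ≈ 2.71828, r(1.1) ≈ 9.02501, r(1.7) ≈ 29.96410, r(2.3) ≈ 99.48432, r(2.9) ≈ 330.29956, r(3.5) ≈ 1096.63316.
T_5 = (Δs/2)·[r(s_0) + 2r(s_1) + ... + 2r(s_{4}) + r(s_5)].
Sum ≈ 611.06923.

611.06923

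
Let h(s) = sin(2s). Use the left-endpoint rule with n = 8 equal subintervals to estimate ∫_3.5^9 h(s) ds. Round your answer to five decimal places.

Δs = (9 − 3.5)/8 = 0.6875.
Left endpoints: 3.5, 4.1875, 4.875, 5.5625, 6.25, 6.9375, 7.625, 8.3125.
h(3.5) ≈ 0.65699, h(4.1875) ≈ 0.86731, h(4.875) ≈ -0.31952, h(5.5625) ≈ -0.99164, h(6.25) ≈ -0.06632, h(6.9375) ≈ 0.96583, h(7.625) ≈ 0.44212, h(8.3125) ≈ -0.79380.
Sum = Δs · [h(3.5) + h(4.1875) + h(4.875) + ...].
Sum ≈ 0.52317.

0.52317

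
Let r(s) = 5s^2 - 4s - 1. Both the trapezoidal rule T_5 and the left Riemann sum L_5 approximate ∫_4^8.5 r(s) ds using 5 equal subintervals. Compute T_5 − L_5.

T_5 = 802.9125.
L_5 = 684.45.
T_5 − L_5 = 118.4625.

118.4625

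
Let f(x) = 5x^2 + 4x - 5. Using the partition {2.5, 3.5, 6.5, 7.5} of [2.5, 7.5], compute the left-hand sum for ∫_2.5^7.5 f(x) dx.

479.25

Subinterval widths: 1, 3, 1.
Left endpoints: 2.5, 3.5, 6.5.
f(2.5) = 36.25, f(3.5) = 70.25, f(6.5) = 232.25.
Sum = Σ Δx_i · f(x_i).
Sum = 479.25.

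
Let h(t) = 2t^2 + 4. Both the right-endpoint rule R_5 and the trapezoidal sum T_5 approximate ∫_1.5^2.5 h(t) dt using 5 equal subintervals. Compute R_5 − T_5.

R_5 = 12.98.
T_5 = 12.18.
R_5 − T_5 = 0.8.

0.8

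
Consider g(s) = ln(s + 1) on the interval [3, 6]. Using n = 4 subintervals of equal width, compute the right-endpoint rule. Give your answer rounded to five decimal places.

Δs = (6 − 3)/4 = 0.75.
Right endpoints: 3.75, 4.5, 5.25, 6.
g(3.75) ≈ 1.55814, g(4.5) ≈ 1.70475, g(5.25) ≈ 1.83258, g(6) ≈ 1.94591.
Sum = Δs · [g(3.75) + g(4.5) + g(5.25) + g(6)].
Sum ≈ 5.28104.

5.28104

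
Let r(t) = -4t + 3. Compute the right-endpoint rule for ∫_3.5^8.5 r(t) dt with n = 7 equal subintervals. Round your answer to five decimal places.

-112.14286

Δt = (8.5 − 3.5)/7 = 5/7.
Right endpoints: 59/14, 69/14, 79/14, 89/14, 99/14, 109/14, 8.5.
r(59/14) = -97/7, r(69/14) = -117/7, r(79/14) = -137/7, r(89/14) = -157/7, r(99/14) = -177/7, r(109/14) = -197/7, r(8.5) = -31.
Sum = Δt · [r(59/14) + r(69/14) + r(79/14) + ...].
Sum ≈ -112.14286.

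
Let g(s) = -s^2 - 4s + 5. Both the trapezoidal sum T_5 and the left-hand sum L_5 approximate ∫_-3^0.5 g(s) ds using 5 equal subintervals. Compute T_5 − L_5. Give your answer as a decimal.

T_5 = 25.6725.
L_5 = 27.51.
T_5 − L_5 = -1.8375.

-1.8375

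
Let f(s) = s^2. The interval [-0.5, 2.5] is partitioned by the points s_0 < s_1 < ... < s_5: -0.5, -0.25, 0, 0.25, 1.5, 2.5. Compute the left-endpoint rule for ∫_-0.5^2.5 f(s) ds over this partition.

Subinterval widths: 0.25, 0.25, 0.25, 1.25, 1.
Left endpoints: -0.5, -0.25, 0, 0.25, 1.5.
f(-0.5) = 0.25, f(-0.25) = 0.0625, f(0) = 0, f(0.25) = 0.0625, f(1.5) = 2.25.
Sum = Σ Δs_i · f(s_i).
Sum = 2.40625.

2.40625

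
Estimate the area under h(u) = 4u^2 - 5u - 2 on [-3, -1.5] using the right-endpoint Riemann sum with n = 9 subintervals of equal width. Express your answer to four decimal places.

Δu = (-1.5 − (-3))/9 = 1/6.
Right endpoints: -17/6, -8/3, -2.5, -7/3, -13/6, -2, -11/6, -5/3, -1.5.
h(-17/6) = 797/18, h(-8/3) = 358/9, h(-2.5) = 35.5, h(-7/3) = 283/9, h(-13/6) = 497/18, h(-2) = 24, h(-11/6) = 371/18, h(-5/3) = 157/9, h(-1.5) = 14.5.
Sum = Δu · [h(-17/6) + h(-8/3) + h(-2.5) + ...].
Sum ≈ 42.5278.

42.5278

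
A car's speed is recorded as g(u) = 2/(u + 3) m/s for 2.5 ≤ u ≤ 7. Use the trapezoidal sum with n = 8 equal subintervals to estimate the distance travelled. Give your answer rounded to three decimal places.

Δu = (7 − 2.5)/8 = 0.5625.
g(2.5) = 4/11, g(3.0625) = 32/97, g(3.625) = 16/53, g(4.1875) = 32/115, g(4.75) = 8/31, g(5.3125) = 32/133, g(5.875) = 16/71, g(6.4375) = 32/151, g(7) = 0.2.
T_8 = (Δu/2)·[g(u_0) + 2g(u_1) + ... + 2g(u_{7}) + g(u_8)].
Sum ≈ 1.197.

1.197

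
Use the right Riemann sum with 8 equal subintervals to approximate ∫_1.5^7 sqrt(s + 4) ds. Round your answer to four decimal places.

Δs = (7 − 1.5)/8 = 0.6875.
Right endpoints: 2.1875, 2.875, 3.5625, 4.25, 4.9375, 5.625, 6.3125, 7.
f(2.1875) ≈ 2.4875, f(2.875) ≈ 2.6220, f(3.5625) ≈ 2.7500, f(4.25) ≈ 2.8723, f(4.9375) ≈ 2.9896, f(5.625) ≈ 3.1024, f(6.3125) ≈ 3.2113, f(7) ≈ 3.3166.
Sum = Δs · [f(2.1875) + f(2.875) + f(3.5625) + ...].
Sum ≈ 16.0543.

16.0543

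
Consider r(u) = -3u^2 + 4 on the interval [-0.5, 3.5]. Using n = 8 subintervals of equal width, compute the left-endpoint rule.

Δu = (3.5 − (-0.5))/8 = 0.5.
Left endpoints: -0.5, 0, 0.5, 1, 1.5, 2, 2.5, 3.
r(-0.5) = 3.25, r(0) = 4, r(0.5) = 3.25, r(1) = 1, r(1.5) = -2.75, r(2) = -8, r(2.5) = -14.75, r(3) = -23.
Sum = Δu · [r(-0.5) + r(0) + r(0.5) + ...].
Sum = -18.5.

-18.5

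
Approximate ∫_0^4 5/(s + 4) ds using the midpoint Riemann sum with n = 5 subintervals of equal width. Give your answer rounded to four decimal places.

3.4595

Δs = (4 − 0)/5 = 0.8.
Midpoints: 0.4, 1.2, 2, 2.8, 3.6.
f(0.4) = 25/22, f(1.2) = 25/26, f(2) = 5/6, f(2.8) = 25/34, f(3.6) = 25/38.
Sum = Δs · [f(0.4) + f(1.2) + f(2) + f(2.8) + f(3.6)].
Sum ≈ 3.4595.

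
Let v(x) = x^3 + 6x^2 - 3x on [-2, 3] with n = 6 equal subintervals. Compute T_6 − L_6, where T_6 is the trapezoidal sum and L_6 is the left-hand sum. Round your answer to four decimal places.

T_6 ≈ 83.090278.
L_6 ≈ 62.256944.
T_6 − L_6 ≈ 20.8333.

20.8333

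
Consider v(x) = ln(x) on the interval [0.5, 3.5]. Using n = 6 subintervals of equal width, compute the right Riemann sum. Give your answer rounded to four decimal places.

2.1831

Δx = (3.5 − 0.5)/6 = 0.5.
Right endpoints: 1, 1.5, 2, 2.5, 3, 3.5.
v(1) ≈ 0.0000, v(1.5) ≈ 0.4055, v(2) ≈ 0.6931, v(2.5) ≈ 0.9163, v(3) ≈ 1.0986, v(3.5) ≈ 1.2528.
Sum = Δx · [v(1) + v(1.5) + v(2) + ...].
Sum ≈ 2.1831.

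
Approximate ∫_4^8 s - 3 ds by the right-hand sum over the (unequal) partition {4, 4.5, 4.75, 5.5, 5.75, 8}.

15

Subinterval widths: 0.5, 0.25, 0.75, 0.25, 2.25.
Right endpoints: 4.5, 4.75, 5.5, 5.75, 8.
f(4.5) = 1.5, f(4.75) = 1.75, f(5.5) = 2.5, f(5.75) = 2.75, f(8) = 5.
Sum = Σ Δs_i · f(s_i).
Sum = 15.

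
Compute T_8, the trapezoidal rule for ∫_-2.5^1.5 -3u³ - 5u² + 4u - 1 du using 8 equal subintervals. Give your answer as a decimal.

Δu = (1.5 − (-2.5))/8 = 0.5.
f(-2.5) = 4.625, f(-2) = -5, f(-1.5) = -8.125, f(-1) = -7, f(-0.5) = -3.875, f(0) = -1, f(0.5) = -0.625, f(1) = -5, f(1.5) = -16.375.
T_8 = (Δu/2)·[f(u_0) + 2f(u_1) + ... + 2f(u_{7}) + f(u_8)].
Sum = -18.25.

-18.25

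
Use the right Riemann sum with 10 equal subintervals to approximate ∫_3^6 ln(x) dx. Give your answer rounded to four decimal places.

4.5574

Δx = (6 − 3)/10 = 0.3.
Right endpoints: 3.3, 3.6, 3.9, 4.2, 4.5, 4.8, 5.1, 5.4, 5.7, 6.
f(3.3) ≈ 1.1939, f(3.6) ≈ 1.2809, f(3.9) ≈ 1.3610, f(4.2) ≈ 1.4351, f(4.5) ≈ 1.5041, f(4.8) ≈ 1.5686, f(5.1) ≈ 1.6292, f(5.4) ≈ 1.6864, f(5.7) ≈ 1.7405, f(6) ≈ 1.7918.
Sum = Δx · [f(3.3) + f(3.6) + f(3.9) + ...].
Sum ≈ 4.5574.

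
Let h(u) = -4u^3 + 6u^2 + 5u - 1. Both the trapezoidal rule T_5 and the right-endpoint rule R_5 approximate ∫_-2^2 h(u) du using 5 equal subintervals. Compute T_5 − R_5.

T_5 = 30.56.
R_5 = 12.96.
T_5 − R_5 = 17.6.

17.6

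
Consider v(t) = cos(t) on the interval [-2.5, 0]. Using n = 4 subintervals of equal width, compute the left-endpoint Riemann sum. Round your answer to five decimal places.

Δt = (0 − (-2.5))/4 = 0.625.
Left endpoints: -2.5, -1.875, -1.25, -0.625.
v(-2.5) ≈ -0.80114, v(-1.875) ≈ -0.29953, v(-1.25) ≈ 0.31532, v(-0.625) ≈ 0.81096.
Sum = Δt · [v(-2.5) + v(-1.875) + v(-1.25) + v(-0.625)].
Sum ≈ 0.01601.

0.01601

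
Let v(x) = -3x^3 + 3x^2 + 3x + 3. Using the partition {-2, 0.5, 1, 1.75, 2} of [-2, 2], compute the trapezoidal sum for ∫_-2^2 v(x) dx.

52.6171875

Subinterval widths: 2.5, 0.5, 0.75, 0.25.
v(-2) = 33, v(0.5) = 4.875, v(1) = 6, v(1.75) = 1.359375, v(2) = -3.
On each subinterval the trapezoid contributes (Δx_i/2)·[v(x_{i-1}) + v(x_i)].
Sum = 52.6171875.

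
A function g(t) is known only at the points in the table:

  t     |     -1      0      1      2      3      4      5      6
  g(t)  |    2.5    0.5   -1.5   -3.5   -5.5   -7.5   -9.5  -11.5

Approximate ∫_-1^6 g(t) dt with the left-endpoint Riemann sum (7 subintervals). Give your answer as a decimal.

-24.5

Δt = 1.
Sum = 1·[2.5 + 0.5 + (-1.5) + (-3.5) + (-5.5) + (-7.5) + (-9.5)] = -24.5.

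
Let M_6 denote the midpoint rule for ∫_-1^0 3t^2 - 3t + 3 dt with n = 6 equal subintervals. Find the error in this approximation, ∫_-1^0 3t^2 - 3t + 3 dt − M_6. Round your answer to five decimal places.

0.00694

Exact integral: ∫_-1^0 f(t) dt = 5.5.
M_6 ≈ 5.4930556.
Error ≈ 5.5 − 5.4930556 ≈ 0.00694.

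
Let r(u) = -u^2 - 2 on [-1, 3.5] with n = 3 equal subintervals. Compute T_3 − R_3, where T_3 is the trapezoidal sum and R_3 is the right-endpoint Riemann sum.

8.4375

T_3 = -25.3125.
R_3 = -33.75.
T_3 − R_3 = 8.4375.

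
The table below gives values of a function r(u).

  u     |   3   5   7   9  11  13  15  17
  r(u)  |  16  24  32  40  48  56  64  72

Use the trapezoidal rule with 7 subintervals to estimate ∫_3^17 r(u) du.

Δu = 2.
T_7 = (2/2)·[16 + 2·24 + 2·32 + 2·40 + 2·48 + 2·56 + 2·64 + 72] = 616.

616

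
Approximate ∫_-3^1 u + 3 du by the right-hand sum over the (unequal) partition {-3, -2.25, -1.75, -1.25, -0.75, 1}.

Subinterval widths: 0.75, 0.5, 0.5, 0.5, 1.75.
Right endpoints: -2.25, -1.75, -1.25, -0.75, 1.
f(-2.25) = 0.75, f(-1.75) = 1.25, f(-1.25) = 1.75, f(-0.75) = 2.25, f(1) = 4.
Sum = Σ Δu_i · f(u_i).
Sum = 10.1875.

10.1875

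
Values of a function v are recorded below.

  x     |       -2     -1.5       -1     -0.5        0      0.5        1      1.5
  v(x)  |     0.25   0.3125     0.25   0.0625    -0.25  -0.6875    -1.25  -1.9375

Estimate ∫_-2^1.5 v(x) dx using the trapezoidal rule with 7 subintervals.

-1.203125

Δx = 0.5.
T_7 = (0.5/2)·[0.25 + 2·0.3125 + 2·0.25 + 2·0.0625 + 2·(-0.25) + 2·(-0.6875) + 2·(-1.25) + (-1.9375)] = -1.203125.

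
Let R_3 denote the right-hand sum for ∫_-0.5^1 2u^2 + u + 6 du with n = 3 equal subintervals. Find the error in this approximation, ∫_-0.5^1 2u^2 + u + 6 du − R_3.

-0.875

Exact integral: ∫_-0.5^1 f(u) du = 10.125.
R_3 = 11.
Error = 10.125 − 11 = -0.875.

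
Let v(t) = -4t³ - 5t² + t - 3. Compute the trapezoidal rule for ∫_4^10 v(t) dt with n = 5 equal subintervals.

Δt = (10 − 4)/5 = 1.2.
v(4) = -335, v(5.2) = -695.432, v(6.4) = -1249.976, v(7.6) = -2040.104, v(8.8) = -3107.288, v(10) = -4493.
T_5 = (Δt/2)·[v(t_0) + 2v(t_1) + ... + 2v(t_{4}) + v(t_5)].
Sum = -11408.16.

-11408.16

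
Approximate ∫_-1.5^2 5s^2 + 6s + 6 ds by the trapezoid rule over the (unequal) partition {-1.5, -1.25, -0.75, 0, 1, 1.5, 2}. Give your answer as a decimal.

46.71875

Subinterval widths: 0.25, 0.5, 0.75, 1, 0.5, 0.5.
f(-1.5) = 8.25, f(-1.25) = 6.3125, f(-0.75) = 4.3125, f(0) = 6, f(1) = 17, f(1.5) = 26.25, f(2) = 38.
On each subinterval the trapezoid contributes (Δs_i/2)·[f(s_{i-1}) + f(s_i)].
Sum = 46.71875.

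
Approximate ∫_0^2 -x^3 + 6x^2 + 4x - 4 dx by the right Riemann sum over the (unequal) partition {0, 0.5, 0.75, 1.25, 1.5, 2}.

Subinterval widths: 0.5, 0.25, 0.5, 0.25, 0.5.
Right endpoints: 0.5, 0.75, 1.25, 1.5, 2.
f(0.5) = -0.625, f(0.75) = 1.953125, f(1.25) = 8.421875, f(1.5) = 12.125, f(2) = 20.
Sum = Σ Δx_i · f(x_i).
Sum = 17.41796875.

17.41796875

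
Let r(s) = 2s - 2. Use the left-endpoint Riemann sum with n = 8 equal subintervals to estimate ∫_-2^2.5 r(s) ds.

-9.28125

Δs = (2.5 − (-2))/8 = 0.5625.
Left endpoints: -2, -1.4375, -0.875, -0.3125, 0.25, 0.8125, 1.375, 1.9375.
r(-2) = -6, r(-1.4375) = -4.875, r(-0.875) = -3.75, r(-0.3125) = -2.625, r(0.25) = -1.5, r(0.8125) = -0.375, r(1.375) = 0.75, r(1.9375) = 1.875.
Sum = Δs · [r(-2) + r(-1.4375) + r(-0.875) + ...].
Sum = -9.28125.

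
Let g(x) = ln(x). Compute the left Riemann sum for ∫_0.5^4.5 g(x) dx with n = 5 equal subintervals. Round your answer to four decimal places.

2.1474

Δx = (4.5 − 0.5)/5 = 0.8.
Left endpoints: 0.5, 1.3, 2.1, 2.9, 3.7.
g(0.5) ≈ -0.6931, g(1.3) ≈ 0.2624, g(2.1) ≈ 0.7419, g(2.9) ≈ 1.0647, g(3.7) ≈ 1.3083.
Sum = Δx · [g(0.5) + g(1.3) + g(2.1) + g(2.9) + g(3.7)].
Sum ≈ 2.1474.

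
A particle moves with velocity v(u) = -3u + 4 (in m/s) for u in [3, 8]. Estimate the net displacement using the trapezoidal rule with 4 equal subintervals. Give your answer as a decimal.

Δu = (8 − 3)/4 = 1.25.
v(3) = -5, v(4.25) = -8.75, v(5.5) = -12.5, v(6.75) = -16.25, v(8) = -20.
T_4 = (Δu/2)·[v(u_0) + 2v(u_1) + 2v(u_2) + 2v(u_3) + v(u_4)].
Sum = -62.5.

-62.5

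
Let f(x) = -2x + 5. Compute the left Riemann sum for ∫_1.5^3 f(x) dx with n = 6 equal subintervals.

Δx = (3 − 1.5)/6 = 0.25.
Left endpoints: 1.5, 1.75, 2, 2.25, 2.5, 2.75.
f(1.5) = 2, f(1.75) = 1.5, f(2) = 1, f(2.25) = 0.5, f(2.5) = 0, f(2.75) = -0.5.
Sum = Δx · [f(1.5) + f(1.75) + f(2) + ...].
Sum = 1.125.

1.125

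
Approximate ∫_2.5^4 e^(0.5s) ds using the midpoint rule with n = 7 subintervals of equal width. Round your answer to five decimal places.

Δs = (4 − 2.5)/7 = 3/14.
Midpoints: 73/28, 79/28, 85/28, 3.25, 97/28, 103/28, 109/28.
f(73/28) ≈ 3.68242, f(79/28) ≈ 4.09888, f(85/28) ≈ 4.56244, f(3.25) ≈ 5.07842, f(97/28) ≈ 5.65275, f(103/28) ≈ 6.29204, f(109/28) ≈ 7.00363.
Sum = Δs · [f(73/28) + f(79/28) + f(85/28) + ...].
Sum ≈ 7.79370.

7.79370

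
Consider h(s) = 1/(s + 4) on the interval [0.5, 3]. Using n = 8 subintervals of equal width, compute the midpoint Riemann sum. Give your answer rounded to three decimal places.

0.442

Δs = (3 − 0.5)/8 = 0.3125.
Midpoints: 0.65625, 0.96875, 1.28125, 1.59375, 1.90625, 2.21875, 2.53125, 2.84375.
h(0.65625) = 32/149, h(0.96875) = 32/159, h(1.28125) = 32/169, h(1.59375) = 32/179, h(1.90625) = 32/189, h(2.21875) = 32/199, h(2.53125) = 32/209, h(2.84375) = 32/219.
Sum = Δs · [h(0.65625) + h(0.96875) + h(1.28125) + ...].
Sum ≈ 0.442.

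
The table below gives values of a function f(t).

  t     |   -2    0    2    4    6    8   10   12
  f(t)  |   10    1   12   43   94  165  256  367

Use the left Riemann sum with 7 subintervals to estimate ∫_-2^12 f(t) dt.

Δt = 2.
Sum = 2·[10 + 1 + 12 + 43 + 94 + 165 + 256] = 1162.

1162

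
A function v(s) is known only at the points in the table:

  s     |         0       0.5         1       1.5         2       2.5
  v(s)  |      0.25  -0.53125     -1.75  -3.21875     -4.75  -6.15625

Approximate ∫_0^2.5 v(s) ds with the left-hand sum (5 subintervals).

-5

Δs = 0.5.
Sum = 0.5·[0.25 + (-0.53125) + (-1.75) + (-3.21875) + (-4.75)] = -5.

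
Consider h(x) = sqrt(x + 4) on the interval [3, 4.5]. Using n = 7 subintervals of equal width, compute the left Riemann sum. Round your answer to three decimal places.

Δx = (4.5 − 3)/7 = 3/14.
Left endpoints: 3, 45/14, 24/7, 51/14, 27/7, 57/14, 30/7.
h(3) ≈ 2.646, h(45/14) ≈ 2.686, h(24/7) ≈ 2.726, h(51/14) ≈ 2.765, h(27/7) ≈ 2.803, h(57/14) ≈ 2.841, h(30/7) ≈ 2.878.
Sum = Δx · [h(3) + h(45/14) + h(24/7) + ...].
Sum ≈ 4.145.

4.145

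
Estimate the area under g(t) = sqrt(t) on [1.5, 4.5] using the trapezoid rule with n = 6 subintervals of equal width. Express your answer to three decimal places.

Δt = (4.5 − 1.5)/6 = 0.5.
g(1.5) ≈ 1.225, g(2) ≈ 1.414, g(2.5) ≈ 1.581, g(3) ≈ 1.732, g(3.5) ≈ 1.871, g(4) ≈ 2.000, g(4.5) ≈ 2.121.
T_6 = (Δt/2)·[g(t_0) + 2g(t_1) + ... + 2g(t_{5}) + g(t_6)].
Sum ≈ 5.136.

5.136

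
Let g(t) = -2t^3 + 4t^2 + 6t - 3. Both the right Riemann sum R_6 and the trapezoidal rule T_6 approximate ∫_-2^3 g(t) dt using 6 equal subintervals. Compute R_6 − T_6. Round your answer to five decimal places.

-8.33333

R_6 ≈ 6.4120370.
T_6 ≈ 14.7453704.
R_6 − T_6 ≈ -8.33333.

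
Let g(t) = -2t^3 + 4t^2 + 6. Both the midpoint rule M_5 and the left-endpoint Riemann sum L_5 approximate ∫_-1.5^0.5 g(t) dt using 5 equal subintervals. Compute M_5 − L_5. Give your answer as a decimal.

M_5 = 18.98.
L_5 = 22.54.
M_5 − L_5 = -3.56.

-3.56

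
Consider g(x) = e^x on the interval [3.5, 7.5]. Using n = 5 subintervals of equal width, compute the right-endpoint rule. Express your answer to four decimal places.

2578.5659

Δx = (7.5 − 3.5)/5 = 0.8.
Right endpoints: 4.3, 5.1, 5.9, 6.7, 7.5.
g(4.3) ≈ 73.6998, g(5.1) ≈ 164.0219, g(5.9) ≈ 365.0375, g(6.7) ≈ 812.4058, g(7.5) ≈ 1808.0424.
Sum = Δx · [g(4.3) + g(5.1) + g(5.9) + g(6.7) + g(7.5)].
Sum ≈ 2578.5659.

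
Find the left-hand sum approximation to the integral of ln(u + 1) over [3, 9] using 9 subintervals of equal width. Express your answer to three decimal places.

Δu = (9 − 3)/9 = 2/3.
Left endpoints: 3, 11/3, 13/3, 5, 17/3, 19/3, 7, 23/3, 25/3.
f(3) ≈ 1.386, f(11/3) ≈ 1.540, f(13/3) ≈ 1.674, f(5) ≈ 1.792, f(17/3) ≈ 1.897, f(19/3) ≈ 1.992, f(7) ≈ 2.079, f(23/3) ≈ 2.159, f(25/3) ≈ 2.234.
Sum = Δu · [f(3) + f(11/3) + f(13/3) + ...].
Sum ≈ 11.170.

11.170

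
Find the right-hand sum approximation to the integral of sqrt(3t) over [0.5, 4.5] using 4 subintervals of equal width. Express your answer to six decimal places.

11.774538

Δt = (4.5 − 0.5)/4 = 1.
Right endpoints: 1.5, 2.5, 3.5, 4.5.
f(1.5) ≈ 2.121320, f(2.5) ≈ 2.738613, f(3.5) ≈ 3.240370, f(4.5) ≈ 3.674235.
Sum = Δt · [f(1.5) + f(2.5) + f(3.5) + f(4.5)].
Sum ≈ 11.774538.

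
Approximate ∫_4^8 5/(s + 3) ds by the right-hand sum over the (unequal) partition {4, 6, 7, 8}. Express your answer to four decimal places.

2.0657

Subinterval widths: 2, 1, 1.
Right endpoints: 6, 7, 8.
f(6) = 5/9, f(7) = 0.5, f(8) = 5/11.
Sum = Σ Δs_i · f(s_i).
Sum ≈ 2.0657.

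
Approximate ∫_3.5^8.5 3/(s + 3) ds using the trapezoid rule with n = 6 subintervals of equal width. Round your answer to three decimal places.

Δs = (8.5 − 3.5)/6 = 5/6.
f(3.5) = 6/13, f(13/3) = 9/22, f(31/6) = 18/49, f(6) = 1/3, f(41/6) = 18/59, f(23/3) = 0.28125, f(8.5) = 6/23.
T_6 = (Δs/2)·[f(s_0) + 2f(s_1) + ... + 2f(s_{5}) + f(s_6)].
Sum ≈ 1.714.

1.714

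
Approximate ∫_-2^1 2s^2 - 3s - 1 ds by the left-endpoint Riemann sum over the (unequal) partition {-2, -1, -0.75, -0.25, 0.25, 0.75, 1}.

Subinterval widths: 1, 0.25, 0.5, 0.5, 0.5, 0.25.
Left endpoints: -2, -1, -0.75, -0.25, 0.25, 0.75.
f(-2) = 13, f(-1) = 4, f(-0.75) = 2.375, f(-0.25) = -0.125, f(0.25) = -1.625, f(0.75) = -2.125.
Sum = Σ Δs_i · f(s_i).
Sum = 13.78125.

13.78125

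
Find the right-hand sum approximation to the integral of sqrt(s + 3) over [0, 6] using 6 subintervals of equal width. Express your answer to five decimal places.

Δs = (6 − 0)/6 = 1.
Right endpoints: 1, 2, 3, 4, 5, 6.
f(1) ≈ 2.00000, f(2) ≈ 2.23607, f(3) ≈ 2.44949, f(4) ≈ 2.64575, f(5) ≈ 2.82843, f(6) ≈ 3.00000.
Sum = Δs · [f(1) + f(2) + f(3) + ...].
Sum ≈ 15.15974.

15.15974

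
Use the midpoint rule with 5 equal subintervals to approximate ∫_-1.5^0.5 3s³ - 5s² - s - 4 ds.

Δs = (0.5 − (-1.5))/5 = 0.4.
Midpoints: -1.3, -0.9, -0.5, -0.1, 0.3.
f(-1.3) = -17.741, f(-0.9) = -9.337, f(-0.5) = -5.125, f(-0.1) = -3.953, f(0.3) = -4.669.
Sum = Δs · [f(-1.3) + f(-0.9) + f(-0.5) + f(-0.1) + f(0.3)].
Sum = -16.33.

-16.33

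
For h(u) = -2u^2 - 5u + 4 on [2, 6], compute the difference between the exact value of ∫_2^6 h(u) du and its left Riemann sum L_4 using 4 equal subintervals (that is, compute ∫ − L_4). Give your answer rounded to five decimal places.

Exact integral: ∫_2^6 h(u) du ≈ -202.6666667.
L_4 = -162.
Error ≈ -202.6666667 − (-162) ≈ -40.66667.

-40.66667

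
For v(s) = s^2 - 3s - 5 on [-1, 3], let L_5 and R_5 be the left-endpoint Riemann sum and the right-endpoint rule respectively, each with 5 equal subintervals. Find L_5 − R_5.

3.2

L_5 = -20.64.
R_5 = -23.84.
L_5 − R_5 = 3.2.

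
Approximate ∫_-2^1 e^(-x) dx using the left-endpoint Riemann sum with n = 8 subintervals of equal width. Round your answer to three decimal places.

8.420

Δx = (1 − (-2))/8 = 0.375.
Left endpoints: -2, -1.625, -1.25, -0.875, -0.5, -0.125, 0.25, 0.625.
f(-2) ≈ 7.389, f(-1.625) ≈ 5.078, f(-1.25) ≈ 3.490, f(-0.875) ≈ 2.399, f(-0.5) ≈ 1.649, f(-0.125) ≈ 1.133, f(0.25) ≈ 0.779, f(0.625) ≈ 0.535.
Sum = Δx · [f(-2) + f(-1.625) + f(-1.25) + ...].
Sum ≈ 8.420.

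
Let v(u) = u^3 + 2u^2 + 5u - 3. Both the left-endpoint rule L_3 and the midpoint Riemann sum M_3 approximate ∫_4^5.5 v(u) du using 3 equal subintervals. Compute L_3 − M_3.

-33.0703125

L_3 = 230.5625.
M_3 = 263.6328125.
L_3 − M_3 = -33.0703125.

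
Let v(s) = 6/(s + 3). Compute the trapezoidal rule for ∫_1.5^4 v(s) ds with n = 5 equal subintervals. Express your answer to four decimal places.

Δs = (4 − 1.5)/5 = 0.5.
v(1.5) = 4/3, v(2) = 1.2, v(2.5) = 12/11, v(3) = 1, v(3.5) = 12/13, v(4) = 6/7.
T_5 = (Δs/2)·[v(s_0) + 2v(s_1) + ... + 2v(s_{4}) + v(s_5)].
Sum ≈ 2.6546.

2.6546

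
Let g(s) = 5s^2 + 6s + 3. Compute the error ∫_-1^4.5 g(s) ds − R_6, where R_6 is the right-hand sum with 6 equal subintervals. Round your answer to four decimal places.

Exact integral: ∫_-1^4.5 g(s) ds ≈ 227.791667.
R_6 ≈ 290.882523.
Error ≈ 227.791667 − 290.882523 ≈ -63.0909.

-63.0909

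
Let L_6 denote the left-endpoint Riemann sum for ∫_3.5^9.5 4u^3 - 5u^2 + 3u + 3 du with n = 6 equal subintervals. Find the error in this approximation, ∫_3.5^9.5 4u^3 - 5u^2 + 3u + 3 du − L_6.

Exact integral: ∫_3.5^9.5 f(u) du = 6772.5.
L_6 = 5402.5.
Error = 6772.5 − 5402.5 = 1370.

1370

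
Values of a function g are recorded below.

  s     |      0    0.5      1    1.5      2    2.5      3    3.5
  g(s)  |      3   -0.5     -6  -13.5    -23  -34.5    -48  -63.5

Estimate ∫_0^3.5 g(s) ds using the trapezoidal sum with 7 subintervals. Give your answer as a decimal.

-77.875

Δs = 0.5.
T_7 = (0.5/2)·[3 + 2·(-0.5) + 2·(-6) + 2·(-13.5) + 2·(-23) + 2·(-34.5) + 2·(-48) + (-63.5)] = -77.875.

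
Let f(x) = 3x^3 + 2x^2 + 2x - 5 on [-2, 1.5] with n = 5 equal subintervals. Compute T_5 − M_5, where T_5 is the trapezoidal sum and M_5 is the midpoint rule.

-0.1071875

T_5 = -19.94125.
M_5 = -19.8340625.
T_5 − M_5 = -0.1071875.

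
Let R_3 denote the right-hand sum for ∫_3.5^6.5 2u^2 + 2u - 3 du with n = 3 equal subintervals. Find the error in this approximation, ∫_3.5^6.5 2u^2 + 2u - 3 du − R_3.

-34

Exact integral: ∫_3.5^6.5 f(u) du = 175.5.
R_3 = 209.5.
Error = 175.5 − 209.5 = -34.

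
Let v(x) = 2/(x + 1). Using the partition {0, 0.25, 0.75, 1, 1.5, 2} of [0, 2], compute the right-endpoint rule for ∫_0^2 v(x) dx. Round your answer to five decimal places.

1.95476

Subinterval widths: 0.25, 0.5, 0.25, 0.5, 0.5.
Right endpoints: 0.25, 0.75, 1, 1.5, 2.
v(0.25) = 1.6, v(0.75) = 8/7, v(1) = 1, v(1.5) = 0.8, v(2) = 2/3.
Sum = Σ Δx_i · v(x_i).
Sum ≈ 1.95476.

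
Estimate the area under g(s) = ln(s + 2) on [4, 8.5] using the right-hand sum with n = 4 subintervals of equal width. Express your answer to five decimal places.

Δs = (8.5 − 4)/4 = 1.125.
Right endpoints: 5.125, 6.25, 7.375, 8.5.
g(5.125) ≈ 1.96361, g(6.25) ≈ 2.11021, g(7.375) ≈ 2.23805, g(8.5) ≈ 2.35138.
Sum = Δs · [g(5.125) + g(6.25) + g(7.375) + g(8.5)].
Sum ≈ 9.74615.

9.74615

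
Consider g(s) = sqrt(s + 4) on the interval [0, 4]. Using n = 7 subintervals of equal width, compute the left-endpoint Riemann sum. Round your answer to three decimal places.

9.513

Δs = (4 − 0)/7 = 4/7.
Left endpoints: 0, 4/7, 8/7, 12/7, 16/7, 20/7, 24/7.
g(0) ≈ 2.000, g(4/7) ≈ 2.138, g(8/7) ≈ 2.268, g(12/7) ≈ 2.390, g(16/7) ≈ 2.507, g(20/7) ≈ 2.619, g(24/7) ≈ 2.726.
Sum = Δs · [g(0) + g(4/7) + g(8/7) + ...].
Sum ≈ 9.513.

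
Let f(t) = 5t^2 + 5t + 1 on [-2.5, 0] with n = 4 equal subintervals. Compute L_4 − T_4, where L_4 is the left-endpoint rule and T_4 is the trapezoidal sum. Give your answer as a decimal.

5.859375

L_4 = 19.58984375.
T_4 = 13.73046875.
L_4 − T_4 = 5.859375.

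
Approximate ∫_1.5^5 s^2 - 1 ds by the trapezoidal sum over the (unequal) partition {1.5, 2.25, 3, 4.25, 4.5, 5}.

Subinterval widths: 0.75, 0.75, 1.25, 0.25, 0.5.
f(1.5) = 1.25, f(2.25) = 4.0625, f(3) = 8, f(4.25) = 17.0625, f(4.5) = 19.25, f(5) = 24.
On each subinterval the trapezoid contributes (Δs_i/2)·[f(s_{i-1}) + f(s_i)].
Sum = 37.53125.

37.53125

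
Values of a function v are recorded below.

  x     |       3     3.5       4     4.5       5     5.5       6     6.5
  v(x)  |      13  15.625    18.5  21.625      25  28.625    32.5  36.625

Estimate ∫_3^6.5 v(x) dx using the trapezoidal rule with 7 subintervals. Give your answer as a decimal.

Δx = 0.5.
T_7 = (0.5/2)·[13 + 2·15.625 + 2·18.5 + 2·21.625 + 2·25 + 2·28.625 + 2·32.5 + 36.625] = 83.34375.

83.34375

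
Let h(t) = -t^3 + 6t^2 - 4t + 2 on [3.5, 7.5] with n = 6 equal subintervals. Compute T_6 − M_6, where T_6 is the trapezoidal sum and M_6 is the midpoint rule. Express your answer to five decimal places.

T_6 ≈ -78.6111111.
M_6 ≈ -73.9444444.
T_6 − M_6 ≈ -4.66667.

-4.66667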